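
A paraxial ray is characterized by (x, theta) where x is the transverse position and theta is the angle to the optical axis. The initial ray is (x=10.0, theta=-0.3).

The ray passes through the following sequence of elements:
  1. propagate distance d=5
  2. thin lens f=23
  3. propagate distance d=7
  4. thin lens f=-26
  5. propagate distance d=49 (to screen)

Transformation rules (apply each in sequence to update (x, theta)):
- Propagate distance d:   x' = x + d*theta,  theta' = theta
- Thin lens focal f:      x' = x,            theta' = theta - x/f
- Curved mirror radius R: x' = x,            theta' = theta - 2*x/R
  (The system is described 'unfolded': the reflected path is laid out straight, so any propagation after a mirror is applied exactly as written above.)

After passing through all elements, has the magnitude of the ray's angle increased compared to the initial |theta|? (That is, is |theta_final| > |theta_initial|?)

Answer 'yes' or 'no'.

Answer: yes

Derivation:
Initial: x=10.0000 theta=-0.3000
After 1 (propagate distance d=5): x=8.5000 theta=-0.3000
After 2 (thin lens f=23): x=8.5000 theta=-77/115 (≈-0.6696)
After 3 (propagate distance d=7): x=877/230 (≈3.8130) theta=-77/115 (≈-0.6696)
After 4 (thin lens f=-26): x=877/230 (≈3.8130) theta=-3127/5980 (≈-0.5229)
After 5 (propagate distance d=49 (to screen)): x=-130421/5980 (≈-21.8095) theta=-3127/5980 (≈-0.5229)
|theta_initial|=0.3000 |theta_final|=3127/5980 (≈0.5229) -> increased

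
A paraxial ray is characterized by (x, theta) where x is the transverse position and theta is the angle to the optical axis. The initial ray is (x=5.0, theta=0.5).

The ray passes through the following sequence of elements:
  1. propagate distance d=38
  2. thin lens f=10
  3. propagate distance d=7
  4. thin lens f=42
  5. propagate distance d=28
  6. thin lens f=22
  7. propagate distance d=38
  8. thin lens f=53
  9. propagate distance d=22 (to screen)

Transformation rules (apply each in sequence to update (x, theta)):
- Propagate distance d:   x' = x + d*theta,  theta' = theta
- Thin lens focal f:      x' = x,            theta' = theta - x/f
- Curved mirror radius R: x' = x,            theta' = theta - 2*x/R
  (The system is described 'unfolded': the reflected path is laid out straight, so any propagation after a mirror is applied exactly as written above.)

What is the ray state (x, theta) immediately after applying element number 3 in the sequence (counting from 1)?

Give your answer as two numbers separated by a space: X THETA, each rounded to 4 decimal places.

Answer: 10.7000 -1.9000

Derivation:
Initial: x=5.0000 theta=0.5000
After 1 (propagate distance d=38): x=24.0000 theta=0.5000
After 2 (thin lens f=10): x=24.0000 theta=-1.9000
After 3 (propagate distance d=7): x=10.7000 theta=-1.9000
Rounded to 4 decimal places: x = 10.7000, theta = -1.9000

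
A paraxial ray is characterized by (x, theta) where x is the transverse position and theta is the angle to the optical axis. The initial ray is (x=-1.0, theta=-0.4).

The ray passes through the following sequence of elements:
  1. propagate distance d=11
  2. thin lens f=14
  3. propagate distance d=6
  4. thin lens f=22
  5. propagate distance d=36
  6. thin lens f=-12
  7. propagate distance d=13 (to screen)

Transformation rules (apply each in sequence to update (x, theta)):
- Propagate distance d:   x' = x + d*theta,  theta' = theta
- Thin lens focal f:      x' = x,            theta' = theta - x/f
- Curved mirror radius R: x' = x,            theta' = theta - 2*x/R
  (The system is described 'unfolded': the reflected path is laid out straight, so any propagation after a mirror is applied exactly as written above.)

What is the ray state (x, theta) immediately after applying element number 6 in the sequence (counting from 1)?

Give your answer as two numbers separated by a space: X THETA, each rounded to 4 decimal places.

Initial: x=-1.0000 theta=-0.4000
After 1 (propagate distance d=11): x=-5.4000 theta=-0.4000
After 2 (thin lens f=14): x=-5.4000 theta=-1/70 (≈-0.0143)
After 3 (propagate distance d=6): x=-192/35 (≈-5.4857) theta=-1/70 (≈-0.0143)
After 4 (thin lens f=22): x=-192/35 (≈-5.4857) theta=181/770 (≈0.2351)
After 5 (propagate distance d=36): x=1146/385 (≈2.9766) theta=181/770 (≈0.2351)
After 6 (thin lens f=-12): x=1146/385 (≈2.9766) theta=186/385 (≈0.4831)
Rounded to 4 decimal places: x = 2.9766, theta = 0.4831

Answer: 2.9766 0.4831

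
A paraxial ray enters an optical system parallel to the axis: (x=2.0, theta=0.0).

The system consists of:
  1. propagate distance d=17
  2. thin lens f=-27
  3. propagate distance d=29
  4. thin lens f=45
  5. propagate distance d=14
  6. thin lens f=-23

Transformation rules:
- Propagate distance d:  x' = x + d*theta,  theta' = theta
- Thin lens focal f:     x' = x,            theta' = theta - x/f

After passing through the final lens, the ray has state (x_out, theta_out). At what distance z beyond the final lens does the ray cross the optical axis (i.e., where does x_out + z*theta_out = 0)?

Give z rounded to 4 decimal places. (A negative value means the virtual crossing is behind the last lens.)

Initial: x=2.0000 theta=0.0000
After 1 (propagate distance d=17): x=2.0000 theta=0.0000
After 2 (thin lens f=-27): x=2.0000 theta=2/27 (≈0.0741)
After 3 (propagate distance d=29): x=112/27 (≈4.1481) theta=2/27 (≈0.0741)
After 4 (thin lens f=45): x=112/27 (≈4.1481) theta=-22/1215 (≈-0.0181)
After 5 (propagate distance d=14): x=4732/1215 (≈3.8947) theta=-22/1215 (≈-0.0181)
After 6 (thin lens f=-23): x=4732/1215 (≈3.8947) theta=4226/27945 (≈0.1512)
z_focus = -x_out/theta_out = -(4732/1215)/(4226/27945) = -54418/2113 ≈ -25.7539
Rounded to 4 decimal places: z = -25.7539

Answer: -25.7539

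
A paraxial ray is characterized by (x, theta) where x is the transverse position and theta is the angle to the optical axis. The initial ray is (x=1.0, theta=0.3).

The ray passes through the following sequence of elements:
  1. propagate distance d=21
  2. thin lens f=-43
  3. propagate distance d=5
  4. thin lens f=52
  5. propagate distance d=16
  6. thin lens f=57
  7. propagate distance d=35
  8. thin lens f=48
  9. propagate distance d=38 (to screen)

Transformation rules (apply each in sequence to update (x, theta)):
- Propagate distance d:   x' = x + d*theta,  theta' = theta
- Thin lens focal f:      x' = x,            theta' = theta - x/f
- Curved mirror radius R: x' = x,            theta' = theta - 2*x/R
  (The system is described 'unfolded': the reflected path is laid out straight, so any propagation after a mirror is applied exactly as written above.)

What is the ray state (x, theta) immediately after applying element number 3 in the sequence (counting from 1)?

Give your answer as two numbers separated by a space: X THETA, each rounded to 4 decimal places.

Answer: 9.6488 0.4698

Derivation:
Initial: x=1.0000 theta=0.3000
After 1 (propagate distance d=21): x=7.3000 theta=0.3000
After 2 (thin lens f=-43): x=7.3000 theta=101/215 (≈0.4698)
After 3 (propagate distance d=5): x=4149/430 (≈9.6488) theta=101/215 (≈0.4698)
Rounded to 4 decimal places: x = 9.6488, theta = 0.4698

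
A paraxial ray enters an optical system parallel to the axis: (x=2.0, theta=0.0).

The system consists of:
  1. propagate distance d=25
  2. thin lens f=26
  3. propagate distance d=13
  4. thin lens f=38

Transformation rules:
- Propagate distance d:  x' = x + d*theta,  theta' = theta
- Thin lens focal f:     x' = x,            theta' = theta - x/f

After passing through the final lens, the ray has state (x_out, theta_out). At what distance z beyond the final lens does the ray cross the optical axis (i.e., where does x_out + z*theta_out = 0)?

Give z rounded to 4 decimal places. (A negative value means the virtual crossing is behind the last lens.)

Answer: 9.6863

Derivation:
Initial: x=2.0000 theta=0.0000
After 1 (propagate distance d=25): x=2.0000 theta=0.0000
After 2 (thin lens f=26): x=2.0000 theta=-1/13 (≈-0.0769)
After 3 (propagate distance d=13): x=1.0000 theta=-1/13 (≈-0.0769)
After 4 (thin lens f=38): x=1.0000 theta=-51/494 (≈-0.1032)
z_focus = -x_out/theta_out = -(1.0000)/(-51/494) = 494/51 ≈ 9.6863
Rounded to 4 decimal places: z = 9.6863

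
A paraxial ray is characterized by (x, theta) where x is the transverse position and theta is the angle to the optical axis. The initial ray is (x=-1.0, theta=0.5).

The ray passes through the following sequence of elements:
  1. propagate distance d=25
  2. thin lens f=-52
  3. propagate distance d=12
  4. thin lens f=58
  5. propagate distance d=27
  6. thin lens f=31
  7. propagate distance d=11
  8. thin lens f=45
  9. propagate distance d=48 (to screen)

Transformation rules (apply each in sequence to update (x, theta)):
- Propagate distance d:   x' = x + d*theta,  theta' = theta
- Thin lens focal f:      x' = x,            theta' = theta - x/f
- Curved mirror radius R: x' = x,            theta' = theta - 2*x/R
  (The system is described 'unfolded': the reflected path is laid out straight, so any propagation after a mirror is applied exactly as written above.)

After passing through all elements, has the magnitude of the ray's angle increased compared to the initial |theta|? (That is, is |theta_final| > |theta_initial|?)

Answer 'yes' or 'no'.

Initial: x=-1.0000 theta=0.5000
After 1 (propagate distance d=25): x=11.5000 theta=0.5000
After 2 (thin lens f=-52): x=11.5000 theta=75/104 (≈0.7212)
After 3 (propagate distance d=12): x=262/13 (≈20.1538) theta=75/104 (≈0.7212)
After 4 (thin lens f=58): x=262/13 (≈20.1538) theta=1127/3016 (≈0.3737)
After 5 (propagate distance d=27): x=91213/3016 (≈30.2430) theta=1127/3016 (≈0.3737)
After 6 (thin lens f=31): x=91213/3016 (≈30.2430) theta=-14069/23374 (≈-0.6019)
After 7 (propagate distance d=11): x=2208567/93496 (≈23.6220) theta=-14069/23374 (≈-0.6019)
After 8 (thin lens f=45): x=2208567/93496 (≈23.6220) theta=-1580329/1402440 (≈-1.1268)
After 9 (propagate distance d=48 (to screen)): x=-14242429/467480 (≈-30.4664) theta=-1580329/1402440 (≈-1.1268)
|theta_initial|=0.5000 |theta_final|=1580329/1402440 (≈1.1268) -> increased

Answer: yes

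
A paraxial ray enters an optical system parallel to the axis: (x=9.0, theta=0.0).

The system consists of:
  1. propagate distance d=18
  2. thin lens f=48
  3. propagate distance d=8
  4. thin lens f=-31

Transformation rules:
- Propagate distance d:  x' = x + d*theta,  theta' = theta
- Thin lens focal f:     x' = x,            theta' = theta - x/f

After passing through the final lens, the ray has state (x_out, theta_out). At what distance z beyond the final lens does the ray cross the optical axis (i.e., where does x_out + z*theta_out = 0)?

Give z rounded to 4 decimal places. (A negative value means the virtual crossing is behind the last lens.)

Answer: -137.7778

Derivation:
Initial: x=9.0000 theta=0.0000
After 1 (propagate distance d=18): x=9.0000 theta=0.0000
After 2 (thin lens f=48): x=9.0000 theta=-0.1875
After 3 (propagate distance d=8): x=7.5000 theta=-0.1875
After 4 (thin lens f=-31): x=7.5000 theta=27/496 (≈0.0544)
z_focus = -x_out/theta_out = -(7.5000)/(27/496) = -1240/9 ≈ -137.7778
Rounded to 4 decimal places: z = -137.7778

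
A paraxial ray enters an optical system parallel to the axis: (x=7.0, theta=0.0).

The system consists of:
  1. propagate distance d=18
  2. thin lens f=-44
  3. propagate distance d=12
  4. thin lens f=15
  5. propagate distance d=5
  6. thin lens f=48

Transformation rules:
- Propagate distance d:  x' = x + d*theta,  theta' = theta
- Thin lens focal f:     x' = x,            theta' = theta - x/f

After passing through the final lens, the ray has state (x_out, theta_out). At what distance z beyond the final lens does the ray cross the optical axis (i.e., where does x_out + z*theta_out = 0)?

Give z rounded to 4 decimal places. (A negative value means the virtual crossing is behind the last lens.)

Answer: 11.7096

Derivation:
Initial: x=7.0000 theta=0.0000
After 1 (propagate distance d=18): x=7.0000 theta=0.0000
After 2 (thin lens f=-44): x=7.0000 theta=7/44 (≈0.1591)
After 3 (propagate distance d=12): x=98/11 (≈8.9091) theta=7/44 (≈0.1591)
After 4 (thin lens f=15): x=98/11 (≈8.9091) theta=-287/660 (≈-0.4348)
After 5 (propagate distance d=5): x=889/132 (≈6.7348) theta=-287/660 (≈-0.4348)
After 6 (thin lens f=48): x=889/132 (≈6.7348) theta=-18221/31680 (≈-0.5752)
z_focus = -x_out/theta_out = -(889/132)/(-18221/31680) = 30480/2603 ≈ 11.7096
Rounded to 4 decimal places: z = 11.7096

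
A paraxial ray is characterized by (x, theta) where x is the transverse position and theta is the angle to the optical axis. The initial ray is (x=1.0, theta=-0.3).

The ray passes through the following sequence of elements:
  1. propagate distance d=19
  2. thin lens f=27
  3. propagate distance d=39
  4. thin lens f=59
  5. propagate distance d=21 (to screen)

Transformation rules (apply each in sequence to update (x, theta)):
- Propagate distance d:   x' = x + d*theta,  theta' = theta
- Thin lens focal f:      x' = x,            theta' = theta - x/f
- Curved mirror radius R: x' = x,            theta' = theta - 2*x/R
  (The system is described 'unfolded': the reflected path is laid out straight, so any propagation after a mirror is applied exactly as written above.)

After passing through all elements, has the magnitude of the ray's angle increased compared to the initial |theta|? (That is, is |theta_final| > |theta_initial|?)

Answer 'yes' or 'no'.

Initial: x=1.0000 theta=-0.3000
After 1 (propagate distance d=19): x=-4.7000 theta=-0.3000
After 2 (thin lens f=27): x=-4.7000 theta=-17/135 (≈-0.1259)
After 3 (propagate distance d=39): x=-173/18 (≈-9.6111) theta=-17/135 (≈-0.1259)
After 4 (thin lens f=59): x=-173/18 (≈-9.6111) theta=589/15930 (≈0.0370)
After 5 (propagate distance d=21 (to screen)): x=-23456/2655 (≈-8.8347) theta=589/15930 (≈0.0370)
|theta_initial|=0.3000 |theta_final|=589/15930 (≈0.0370) -> not increased

Answer: no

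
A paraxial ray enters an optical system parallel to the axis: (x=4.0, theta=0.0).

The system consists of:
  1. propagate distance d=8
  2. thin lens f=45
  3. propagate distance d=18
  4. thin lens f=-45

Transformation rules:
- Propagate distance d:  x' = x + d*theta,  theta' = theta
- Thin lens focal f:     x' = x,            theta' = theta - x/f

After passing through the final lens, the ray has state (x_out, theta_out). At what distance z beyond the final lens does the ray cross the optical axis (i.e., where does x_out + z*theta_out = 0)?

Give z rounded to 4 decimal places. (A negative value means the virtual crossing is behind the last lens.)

Initial: x=4.0000 theta=0.0000
After 1 (propagate distance d=8): x=4.0000 theta=0.0000
After 2 (thin lens f=45): x=4.0000 theta=-4/45 (≈-0.0889)
After 3 (propagate distance d=18): x=2.4000 theta=-4/45 (≈-0.0889)
After 4 (thin lens f=-45): x=2.4000 theta=-8/225 (≈-0.0356)
z_focus = -x_out/theta_out = -(2.4000)/(-8/225) = 67.5000
Rounded to 4 decimal places: z = 67.5000

Answer: 67.5000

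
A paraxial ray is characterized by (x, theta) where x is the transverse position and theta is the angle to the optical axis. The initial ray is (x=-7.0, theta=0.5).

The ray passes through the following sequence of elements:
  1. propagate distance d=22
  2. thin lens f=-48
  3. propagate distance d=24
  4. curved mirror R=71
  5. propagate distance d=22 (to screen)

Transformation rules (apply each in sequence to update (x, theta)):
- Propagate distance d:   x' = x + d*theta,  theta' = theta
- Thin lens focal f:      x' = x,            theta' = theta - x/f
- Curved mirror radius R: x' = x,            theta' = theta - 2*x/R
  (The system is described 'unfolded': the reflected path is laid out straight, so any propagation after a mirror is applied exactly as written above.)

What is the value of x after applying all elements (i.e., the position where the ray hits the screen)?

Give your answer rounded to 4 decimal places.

Answer: 19.6784

Derivation:
Initial: x=-7.0000 theta=0.5000
After 1 (propagate distance d=22): x=4.0000 theta=0.5000
After 2 (thin lens f=-48): x=4.0000 theta=7/12 (≈0.5833)
After 3 (propagate distance d=24): x=18.0000 theta=7/12 (≈0.5833)
After 4 (curved mirror R=71): x=18.0000 theta=65/852 (≈0.0763)
After 5 (propagate distance d=22 (to screen)): x=8383/426 (≈19.6784) theta=65/852 (≈0.0763)
Rounded to 4 decimal places: x = 19.6784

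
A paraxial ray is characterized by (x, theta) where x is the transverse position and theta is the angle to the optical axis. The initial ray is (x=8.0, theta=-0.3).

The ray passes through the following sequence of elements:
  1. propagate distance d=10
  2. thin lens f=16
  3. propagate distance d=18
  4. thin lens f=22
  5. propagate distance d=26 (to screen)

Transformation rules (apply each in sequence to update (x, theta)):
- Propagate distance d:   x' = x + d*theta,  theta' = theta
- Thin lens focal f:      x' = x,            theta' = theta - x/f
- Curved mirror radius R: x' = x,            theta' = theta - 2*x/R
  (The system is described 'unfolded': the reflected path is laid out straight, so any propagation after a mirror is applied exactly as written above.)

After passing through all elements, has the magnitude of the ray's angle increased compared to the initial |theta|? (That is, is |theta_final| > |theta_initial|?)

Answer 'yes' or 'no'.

Answer: yes

Derivation:
Initial: x=8.0000 theta=-0.3000
After 1 (propagate distance d=10): x=5.0000 theta=-0.3000
After 2 (thin lens f=16): x=5.0000 theta=-0.6125
After 3 (propagate distance d=18): x=-6.0250 theta=-0.6125
After 4 (thin lens f=22): x=-6.0250 theta=-149/440 (≈-0.3386)
After 5 (propagate distance d=26 (to screen)): x=-1305/88 (≈-14.8295) theta=-149/440 (≈-0.3386)
|theta_initial|=0.3000 |theta_final|=149/440 (≈0.3386) -> increased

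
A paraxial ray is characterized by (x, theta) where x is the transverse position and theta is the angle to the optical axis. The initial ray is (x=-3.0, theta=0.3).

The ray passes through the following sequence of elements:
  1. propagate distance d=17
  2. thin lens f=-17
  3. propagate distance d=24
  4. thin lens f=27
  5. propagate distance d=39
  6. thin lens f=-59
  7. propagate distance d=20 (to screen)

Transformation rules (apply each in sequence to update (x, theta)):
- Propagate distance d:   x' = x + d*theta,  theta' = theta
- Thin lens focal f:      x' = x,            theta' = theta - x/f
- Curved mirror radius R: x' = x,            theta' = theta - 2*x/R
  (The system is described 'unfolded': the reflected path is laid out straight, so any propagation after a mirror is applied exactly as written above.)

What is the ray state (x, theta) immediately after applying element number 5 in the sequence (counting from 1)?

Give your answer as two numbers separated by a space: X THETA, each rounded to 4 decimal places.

Initial: x=-3.0000 theta=0.3000
After 1 (propagate distance d=17): x=2.1000 theta=0.3000
After 2 (thin lens f=-17): x=2.1000 theta=36/85 (≈0.4235)
After 3 (propagate distance d=24): x=417/34 (≈12.2647) theta=36/85 (≈0.4235)
After 4 (thin lens f=27): x=417/34 (≈12.2647) theta=-47/1530 (≈-0.0307)
After 5 (propagate distance d=39): x=166/15 (≈11.0667) theta=-47/1530 (≈-0.0307)
Rounded to 4 decimal places: x = 11.0667, theta = -0.0307

Answer: 11.0667 -0.0307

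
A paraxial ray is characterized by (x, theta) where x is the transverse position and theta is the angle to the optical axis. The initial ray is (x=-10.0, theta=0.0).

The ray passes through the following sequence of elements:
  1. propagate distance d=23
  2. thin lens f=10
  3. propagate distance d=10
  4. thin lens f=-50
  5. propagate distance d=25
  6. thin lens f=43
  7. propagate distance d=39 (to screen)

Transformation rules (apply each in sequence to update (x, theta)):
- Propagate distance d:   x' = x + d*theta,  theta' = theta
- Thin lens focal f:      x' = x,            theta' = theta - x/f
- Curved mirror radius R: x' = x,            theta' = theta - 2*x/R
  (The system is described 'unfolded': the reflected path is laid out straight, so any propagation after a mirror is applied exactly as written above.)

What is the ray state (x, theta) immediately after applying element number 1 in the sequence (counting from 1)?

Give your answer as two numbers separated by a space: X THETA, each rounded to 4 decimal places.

Initial: x=-10.0000 theta=0.0000
After 1 (propagate distance d=23): x=-10.0000 theta=0.0000
Rounded to 4 decimal places: x = -10.0000, theta = 0.0000

Answer: -10.0000 0.0000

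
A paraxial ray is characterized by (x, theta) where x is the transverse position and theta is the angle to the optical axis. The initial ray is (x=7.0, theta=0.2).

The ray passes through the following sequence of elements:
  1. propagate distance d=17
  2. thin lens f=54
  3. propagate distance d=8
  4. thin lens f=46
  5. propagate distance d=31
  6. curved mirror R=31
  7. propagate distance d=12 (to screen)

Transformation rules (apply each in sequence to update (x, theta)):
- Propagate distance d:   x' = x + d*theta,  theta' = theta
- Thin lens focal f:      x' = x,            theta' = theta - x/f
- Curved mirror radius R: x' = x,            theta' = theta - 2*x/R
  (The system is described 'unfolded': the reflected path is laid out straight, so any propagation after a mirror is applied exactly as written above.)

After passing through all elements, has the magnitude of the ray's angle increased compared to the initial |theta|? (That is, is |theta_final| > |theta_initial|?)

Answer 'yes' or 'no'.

Initial: x=7.0000 theta=0.2000
After 1 (propagate distance d=17): x=10.4000 theta=0.2000
After 2 (thin lens f=54): x=10.4000 theta=1/135 (≈0.0074)
After 3 (propagate distance d=8): x=1412/135 (≈10.4593) theta=1/135 (≈0.0074)
After 4 (thin lens f=46): x=1412/135 (≈10.4593) theta=-683/3105 (≈-0.2200)
After 5 (propagate distance d=31): x=11303/3105 (≈3.6403) theta=-683/3105 (≈-0.2200)
After 6 (curved mirror R=31): x=11303/3105 (≈3.6403) theta=-14593/32085 (≈-0.4548)
After 7 (propagate distance d=12 (to screen)): x=-34991/19251 (≈-1.8176) theta=-14593/32085 (≈-0.4548)
|theta_initial|=0.2000 |theta_final|=14593/32085 (≈0.4548) -> increased

Answer: yes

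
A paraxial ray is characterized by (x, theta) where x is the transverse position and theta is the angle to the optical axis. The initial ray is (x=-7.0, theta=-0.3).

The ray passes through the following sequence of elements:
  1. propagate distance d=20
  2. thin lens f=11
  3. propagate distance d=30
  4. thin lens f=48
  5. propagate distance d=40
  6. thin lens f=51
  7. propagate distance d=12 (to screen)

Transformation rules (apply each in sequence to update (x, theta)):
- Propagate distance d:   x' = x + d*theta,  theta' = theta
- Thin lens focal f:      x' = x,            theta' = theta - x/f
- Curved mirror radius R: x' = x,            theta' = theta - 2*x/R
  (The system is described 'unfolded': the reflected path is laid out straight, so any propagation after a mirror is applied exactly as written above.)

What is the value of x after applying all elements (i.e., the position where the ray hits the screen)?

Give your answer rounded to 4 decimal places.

Answer: 35.9062

Derivation:
Initial: x=-7.0000 theta=-0.3000
After 1 (propagate distance d=20): x=-13.0000 theta=-0.3000
After 2 (thin lens f=11): x=-13.0000 theta=97/110 (≈0.8818)
After 3 (propagate distance d=30): x=148/11 (≈13.4545) theta=97/110 (≈0.8818)
After 4 (thin lens f=48): x=148/11 (≈13.4545) theta=397/660 (≈0.6015)
After 5 (propagate distance d=40): x=1238/33 (≈37.5152) theta=397/660 (≈0.6015)
After 6 (thin lens f=51): x=1238/33 (≈37.5152) theta=-4513/33660 (≈-0.1341)
After 7 (propagate distance d=12 (to screen)): x=100717/2805 (≈35.9062) theta=-4513/33660 (≈-0.1341)
Rounded to 4 decimal places: x = 35.9062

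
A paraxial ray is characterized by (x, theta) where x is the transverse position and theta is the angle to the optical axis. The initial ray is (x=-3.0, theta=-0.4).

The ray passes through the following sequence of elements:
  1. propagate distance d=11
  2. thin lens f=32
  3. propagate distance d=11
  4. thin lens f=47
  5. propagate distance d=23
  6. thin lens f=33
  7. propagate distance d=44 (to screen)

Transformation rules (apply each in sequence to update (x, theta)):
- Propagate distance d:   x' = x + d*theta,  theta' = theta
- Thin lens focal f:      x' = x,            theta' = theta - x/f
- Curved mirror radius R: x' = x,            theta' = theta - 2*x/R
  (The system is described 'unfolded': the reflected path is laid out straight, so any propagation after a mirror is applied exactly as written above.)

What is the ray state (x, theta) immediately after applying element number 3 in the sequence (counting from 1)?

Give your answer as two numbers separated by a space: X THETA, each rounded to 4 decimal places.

Answer: -9.2563 -0.1688

Derivation:
Initial: x=-3.0000 theta=-0.4000
After 1 (propagate distance d=11): x=-7.4000 theta=-0.4000
After 2 (thin lens f=32): x=-7.4000 theta=-27/160 (≈-0.1688)
After 3 (propagate distance d=11): x=-1481/160 (≈-9.2563) theta=-27/160 (≈-0.1688)
Rounded to 4 decimal places: x = -9.2563, theta = -0.1688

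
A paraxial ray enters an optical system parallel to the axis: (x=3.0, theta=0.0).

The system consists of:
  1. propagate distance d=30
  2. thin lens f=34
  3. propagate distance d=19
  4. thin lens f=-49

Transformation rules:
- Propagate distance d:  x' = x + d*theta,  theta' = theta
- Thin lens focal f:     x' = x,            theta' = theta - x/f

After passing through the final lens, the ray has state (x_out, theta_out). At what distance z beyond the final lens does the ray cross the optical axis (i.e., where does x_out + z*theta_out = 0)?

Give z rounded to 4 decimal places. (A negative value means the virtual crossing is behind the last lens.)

Answer: 21.6176

Derivation:
Initial: x=3.0000 theta=0.0000
After 1 (propagate distance d=30): x=3.0000 theta=0.0000
After 2 (thin lens f=34): x=3.0000 theta=-3/34 (≈-0.0882)
After 3 (propagate distance d=19): x=45/34 (≈1.3235) theta=-3/34 (≈-0.0882)
After 4 (thin lens f=-49): x=45/34 (≈1.3235) theta=-3/49 (≈-0.0612)
z_focus = -x_out/theta_out = -(45/34)/(-3/49) = 735/34 ≈ 21.6176
Rounded to 4 decimal places: z = 21.6176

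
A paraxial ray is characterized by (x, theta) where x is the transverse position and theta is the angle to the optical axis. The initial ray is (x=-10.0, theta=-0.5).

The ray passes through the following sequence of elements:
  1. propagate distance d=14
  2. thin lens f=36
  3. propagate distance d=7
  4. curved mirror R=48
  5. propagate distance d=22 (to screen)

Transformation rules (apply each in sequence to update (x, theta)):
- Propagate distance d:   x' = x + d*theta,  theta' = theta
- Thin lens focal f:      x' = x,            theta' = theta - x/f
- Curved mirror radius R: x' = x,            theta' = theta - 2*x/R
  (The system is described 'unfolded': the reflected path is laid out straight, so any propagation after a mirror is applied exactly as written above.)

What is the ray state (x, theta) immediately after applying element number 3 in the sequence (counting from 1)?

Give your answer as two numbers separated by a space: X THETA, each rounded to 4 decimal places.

Answer: -17.1944 -0.0278

Derivation:
Initial: x=-10.0000 theta=-0.5000
After 1 (propagate distance d=14): x=-17.0000 theta=-0.5000
After 2 (thin lens f=36): x=-17.0000 theta=-1/36 (≈-0.0278)
After 3 (propagate distance d=7): x=-619/36 (≈-17.1944) theta=-1/36 (≈-0.0278)
Rounded to 4 decimal places: x = -17.1944, theta = -0.0278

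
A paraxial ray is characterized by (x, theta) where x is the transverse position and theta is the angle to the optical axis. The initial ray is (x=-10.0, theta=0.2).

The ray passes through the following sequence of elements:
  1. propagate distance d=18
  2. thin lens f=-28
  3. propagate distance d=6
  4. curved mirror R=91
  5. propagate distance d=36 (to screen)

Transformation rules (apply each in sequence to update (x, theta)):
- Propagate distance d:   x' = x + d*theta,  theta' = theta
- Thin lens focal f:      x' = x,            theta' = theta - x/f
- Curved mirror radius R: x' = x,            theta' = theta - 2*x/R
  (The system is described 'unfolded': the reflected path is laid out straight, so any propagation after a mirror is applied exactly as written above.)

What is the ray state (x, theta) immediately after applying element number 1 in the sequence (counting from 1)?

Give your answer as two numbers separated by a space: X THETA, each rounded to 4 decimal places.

Answer: -6.4000 0.2000

Derivation:
Initial: x=-10.0000 theta=0.2000
After 1 (propagate distance d=18): x=-6.4000 theta=0.2000
Rounded to 4 decimal places: x = -6.4000, theta = 0.2000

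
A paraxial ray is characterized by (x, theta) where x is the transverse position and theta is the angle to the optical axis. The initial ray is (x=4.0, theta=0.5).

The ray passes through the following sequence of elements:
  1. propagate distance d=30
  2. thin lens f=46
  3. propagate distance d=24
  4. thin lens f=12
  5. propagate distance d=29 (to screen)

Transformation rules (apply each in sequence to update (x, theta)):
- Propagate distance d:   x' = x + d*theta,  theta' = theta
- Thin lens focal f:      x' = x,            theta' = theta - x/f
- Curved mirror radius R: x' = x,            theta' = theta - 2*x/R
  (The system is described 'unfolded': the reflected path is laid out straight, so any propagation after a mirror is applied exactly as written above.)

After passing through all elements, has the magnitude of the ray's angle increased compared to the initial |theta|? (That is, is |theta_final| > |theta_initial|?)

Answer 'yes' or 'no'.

Initial: x=4.0000 theta=0.5000
After 1 (propagate distance d=30): x=19.0000 theta=0.5000
After 2 (thin lens f=46): x=19.0000 theta=2/23 (≈0.0870)
After 3 (propagate distance d=24): x=485/23 (≈21.0870) theta=2/23 (≈0.0870)
After 4 (thin lens f=12): x=485/23 (≈21.0870) theta=-461/276 (≈-1.6703)
After 5 (propagate distance d=29 (to screen)): x=-7549/276 (≈-27.3514) theta=-461/276 (≈-1.6703)
|theta_initial|=0.5000 |theta_final|=461/276 (≈1.6703) -> increased

Answer: yes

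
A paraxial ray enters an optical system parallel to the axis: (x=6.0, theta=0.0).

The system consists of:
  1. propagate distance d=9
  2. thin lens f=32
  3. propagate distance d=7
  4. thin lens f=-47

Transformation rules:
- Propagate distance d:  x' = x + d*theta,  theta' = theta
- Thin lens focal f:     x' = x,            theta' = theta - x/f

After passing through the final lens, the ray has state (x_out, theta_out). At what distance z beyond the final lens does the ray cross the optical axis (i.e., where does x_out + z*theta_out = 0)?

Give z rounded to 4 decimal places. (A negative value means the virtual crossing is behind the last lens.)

Initial: x=6.0000 theta=0.0000
After 1 (propagate distance d=9): x=6.0000 theta=0.0000
After 2 (thin lens f=32): x=6.0000 theta=-0.1875
After 3 (propagate distance d=7): x=4.6875 theta=-0.1875
After 4 (thin lens f=-47): x=4.6875 theta=-33/376 (≈-0.0878)
z_focus = -x_out/theta_out = -(4.6875)/(-33/376) = 1175/22 ≈ 53.4091
Rounded to 4 decimal places: z = 53.4091

Answer: 53.4091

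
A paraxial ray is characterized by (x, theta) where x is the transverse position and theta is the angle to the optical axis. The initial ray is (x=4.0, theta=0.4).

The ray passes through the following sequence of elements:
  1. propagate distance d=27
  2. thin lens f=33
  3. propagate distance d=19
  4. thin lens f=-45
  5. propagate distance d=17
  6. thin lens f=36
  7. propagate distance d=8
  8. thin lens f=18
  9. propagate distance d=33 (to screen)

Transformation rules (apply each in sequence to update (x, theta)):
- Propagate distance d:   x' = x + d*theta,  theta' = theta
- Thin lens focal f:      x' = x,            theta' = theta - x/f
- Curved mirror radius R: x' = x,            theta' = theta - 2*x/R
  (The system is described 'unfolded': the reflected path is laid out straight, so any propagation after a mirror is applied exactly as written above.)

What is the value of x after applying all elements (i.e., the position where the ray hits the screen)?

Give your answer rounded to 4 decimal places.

Answer: -21.7875

Derivation:
Initial: x=4.0000 theta=0.4000
After 1 (propagate distance d=27): x=14.8000 theta=0.4000
After 2 (thin lens f=33): x=14.8000 theta=-8/165 (≈-0.0485)
After 3 (propagate distance d=19): x=458/33 (≈13.8788) theta=-8/165 (≈-0.0485)
After 4 (thin lens f=-45): x=458/33 (≈13.8788) theta=386/1485 (≈0.2599)
After 5 (propagate distance d=17): x=27172/1485 (≈18.2976) theta=386/1485 (≈0.2599)
After 6 (thin lens f=36): x=27172/1485 (≈18.2976) theta=-3319/13365 (≈-0.2483)
After 7 (propagate distance d=8): x=217996/13365 (≈16.3110) theta=-3319/13365 (≈-0.2483)
After 8 (thin lens f=18): x=217996/13365 (≈16.3110) theta=-138869/120285 (≈-1.1545)
After 9 (propagate distance d=33 (to screen)): x=-873571/40095 (≈-21.7875) theta=-138869/120285 (≈-1.1545)
Rounded to 4 decimal places: x = -21.7875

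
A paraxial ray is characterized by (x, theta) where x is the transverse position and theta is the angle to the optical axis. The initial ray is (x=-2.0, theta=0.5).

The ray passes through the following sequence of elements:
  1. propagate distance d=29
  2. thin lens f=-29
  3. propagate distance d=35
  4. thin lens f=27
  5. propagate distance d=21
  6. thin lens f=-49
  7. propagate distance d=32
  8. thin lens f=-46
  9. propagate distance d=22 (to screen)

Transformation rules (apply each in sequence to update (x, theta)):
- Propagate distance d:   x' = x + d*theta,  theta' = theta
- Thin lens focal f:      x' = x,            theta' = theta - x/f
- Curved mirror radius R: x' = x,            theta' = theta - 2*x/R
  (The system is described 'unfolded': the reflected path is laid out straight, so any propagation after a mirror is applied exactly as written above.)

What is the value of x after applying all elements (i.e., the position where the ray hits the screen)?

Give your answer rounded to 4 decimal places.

Initial: x=-2.0000 theta=0.5000
After 1 (propagate distance d=29): x=12.5000 theta=0.5000
After 2 (thin lens f=-29): x=12.5000 theta=27/29 (≈0.9310)
After 3 (propagate distance d=35): x=2615/58 (≈45.0862) theta=27/29 (≈0.9310)
After 4 (thin lens f=27): x=2615/58 (≈45.0862) theta=-1157/1566 (≈-0.7388)
After 5 (propagate distance d=21): x=7718/261 (≈29.5709) theta=-1157/1566 (≈-0.7388)
After 6 (thin lens f=-49): x=7718/261 (≈29.5709) theta=-10385/76734 (≈-0.1353)
After 7 (propagate distance d=32): x=968386/38367 (≈25.2401) theta=-10385/76734 (≈-0.1353)
After 8 (thin lens f=-46): x=968386/38367 (≈25.2401) theta=81059/196098 (≈0.4134)
After 9 (propagate distance d=22 (to screen)): x=30297719/882441 (≈34.3340) theta=81059/196098 (≈0.4134)
Rounded to 4 decimal places: x = 34.3340

Answer: 34.3340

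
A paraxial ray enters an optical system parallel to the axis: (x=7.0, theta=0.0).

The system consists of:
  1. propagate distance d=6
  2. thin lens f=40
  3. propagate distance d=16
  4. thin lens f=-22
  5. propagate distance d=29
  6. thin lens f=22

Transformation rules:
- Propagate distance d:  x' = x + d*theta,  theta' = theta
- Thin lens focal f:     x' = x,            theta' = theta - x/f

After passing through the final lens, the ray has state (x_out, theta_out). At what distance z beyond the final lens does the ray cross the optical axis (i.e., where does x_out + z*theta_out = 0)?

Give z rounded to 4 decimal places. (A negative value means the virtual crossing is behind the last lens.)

Answer: 23.7860

Derivation:
Initial: x=7.0000 theta=0.0000
After 1 (propagate distance d=6): x=7.0000 theta=0.0000
After 2 (thin lens f=40): x=7.0000 theta=-0.1750
After 3 (propagate distance d=16): x=4.2000 theta=-0.1750
After 4 (thin lens f=-22): x=4.2000 theta=7/440 (≈0.0159)
After 5 (propagate distance d=29): x=2051/440 (≈4.6614) theta=7/440 (≈0.0159)
After 6 (thin lens f=22): x=2051/440 (≈4.6614) theta=-1897/9680 (≈-0.1960)
z_focus = -x_out/theta_out = -(2051/440)/(-1897/9680) = 6446/271 ≈ 23.7860
Rounded to 4 decimal places: z = 23.7860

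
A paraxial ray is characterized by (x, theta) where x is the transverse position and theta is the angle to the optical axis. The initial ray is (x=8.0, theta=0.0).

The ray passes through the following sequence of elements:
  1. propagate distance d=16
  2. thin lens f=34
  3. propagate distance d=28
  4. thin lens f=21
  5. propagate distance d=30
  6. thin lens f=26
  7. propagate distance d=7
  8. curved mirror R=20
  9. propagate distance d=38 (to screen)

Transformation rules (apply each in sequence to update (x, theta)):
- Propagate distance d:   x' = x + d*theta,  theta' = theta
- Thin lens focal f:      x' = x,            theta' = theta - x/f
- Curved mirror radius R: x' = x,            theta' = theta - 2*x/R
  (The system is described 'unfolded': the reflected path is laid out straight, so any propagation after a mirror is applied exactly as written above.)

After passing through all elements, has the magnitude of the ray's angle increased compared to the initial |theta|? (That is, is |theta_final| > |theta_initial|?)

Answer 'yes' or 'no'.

Answer: yes

Derivation:
Initial: x=8.0000 theta=0.0000
After 1 (propagate distance d=16): x=8.0000 theta=0.0000
After 2 (thin lens f=34): x=8.0000 theta=-4/17 (≈-0.2353)
After 3 (propagate distance d=28): x=24/17 (≈1.4118) theta=-4/17 (≈-0.2353)
After 4 (thin lens f=21): x=24/17 (≈1.4118) theta=-36/119 (≈-0.3025)
After 5 (propagate distance d=30): x=-912/119 (≈-7.6639) theta=-36/119 (≈-0.3025)
After 6 (thin lens f=26): x=-912/119 (≈-7.6639) theta=-12/1547 (≈-0.0078)
After 7 (propagate distance d=7): x=-11940/1547 (≈-7.7182) theta=-12/1547 (≈-0.0078)
After 8 (curved mirror R=20): x=-11940/1547 (≈-7.7182) theta=1182/1547 (≈0.7641)
After 9 (propagate distance d=38 (to screen)): x=32976/1547 (≈21.3161) theta=1182/1547 (≈0.7641)
|theta_initial|=0.0000 |theta_final|=1182/1547 (≈0.7641) -> increased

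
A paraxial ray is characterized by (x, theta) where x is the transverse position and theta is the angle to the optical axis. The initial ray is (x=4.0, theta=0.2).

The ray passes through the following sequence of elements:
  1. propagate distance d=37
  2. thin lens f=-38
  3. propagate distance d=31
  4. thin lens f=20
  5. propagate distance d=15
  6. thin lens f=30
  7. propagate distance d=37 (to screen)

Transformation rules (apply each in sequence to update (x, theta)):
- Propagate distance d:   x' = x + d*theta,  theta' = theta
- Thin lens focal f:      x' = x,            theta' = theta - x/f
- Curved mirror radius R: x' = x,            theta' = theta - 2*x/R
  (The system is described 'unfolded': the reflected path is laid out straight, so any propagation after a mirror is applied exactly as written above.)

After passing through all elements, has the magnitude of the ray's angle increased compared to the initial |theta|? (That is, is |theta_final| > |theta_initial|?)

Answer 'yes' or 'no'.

Answer: yes

Derivation:
Initial: x=4.0000 theta=0.2000
After 1 (propagate distance d=37): x=11.4000 theta=0.2000
After 2 (thin lens f=-38): x=11.4000 theta=0.5000
After 3 (propagate distance d=31): x=26.9000 theta=0.5000
After 4 (thin lens f=20): x=26.9000 theta=-0.8450
After 5 (propagate distance d=15): x=14.2250 theta=-0.8450
After 6 (thin lens f=30): x=14.2250 theta=-1583/1200 (≈-1.3192)
After 7 (propagate distance d=37 (to screen)): x=-41501/1200 (≈-34.5842) theta=-1583/1200 (≈-1.3192)
|theta_initial|=0.2000 |theta_final|=1583/1200 (≈1.3192) -> increased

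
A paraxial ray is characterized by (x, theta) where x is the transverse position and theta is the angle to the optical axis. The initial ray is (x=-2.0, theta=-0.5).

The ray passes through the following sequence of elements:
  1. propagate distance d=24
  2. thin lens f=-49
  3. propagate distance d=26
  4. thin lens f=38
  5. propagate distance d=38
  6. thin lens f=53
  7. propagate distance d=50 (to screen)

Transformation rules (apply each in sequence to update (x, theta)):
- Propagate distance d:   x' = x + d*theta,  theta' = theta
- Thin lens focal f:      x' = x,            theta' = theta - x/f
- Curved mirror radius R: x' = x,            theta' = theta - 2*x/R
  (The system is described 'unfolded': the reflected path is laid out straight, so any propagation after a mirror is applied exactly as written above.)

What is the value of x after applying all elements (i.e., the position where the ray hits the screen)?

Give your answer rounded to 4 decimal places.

Answer: 4.3250

Derivation:
Initial: x=-2.0000 theta=-0.5000
After 1 (propagate distance d=24): x=-14.0000 theta=-0.5000
After 2 (thin lens f=-49): x=-14.0000 theta=-11/14 (≈-0.7857)
After 3 (propagate distance d=26): x=-241/7 (≈-34.4286) theta=-11/14 (≈-0.7857)
After 4 (thin lens f=38): x=-241/7 (≈-34.4286) theta=16/133 (≈0.1203)
After 5 (propagate distance d=38): x=-209/7 (≈-29.8571) theta=16/133 (≈0.1203)
After 6 (thin lens f=53): x=-209/7 (≈-29.8571) theta=4819/7049 (≈0.6836)
After 7 (propagate distance d=50 (to screen)): x=30487/7049 (≈4.3250) theta=4819/7049 (≈0.6836)
Rounded to 4 decimal places: x = 4.3250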